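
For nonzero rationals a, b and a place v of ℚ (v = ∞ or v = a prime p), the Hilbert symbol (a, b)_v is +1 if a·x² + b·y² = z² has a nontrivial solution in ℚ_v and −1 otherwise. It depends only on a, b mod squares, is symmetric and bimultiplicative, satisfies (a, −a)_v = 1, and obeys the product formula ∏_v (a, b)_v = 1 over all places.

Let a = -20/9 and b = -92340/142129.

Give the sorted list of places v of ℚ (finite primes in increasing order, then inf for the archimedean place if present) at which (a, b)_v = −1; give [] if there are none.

[2, 5, 19, inf]

Mod squares: a ≡ -5, b ≡ -285. Check v ∈ {∞, 2, 3, 5, 13, 19, 29}.
v=29: a=29^0·(≡1), b=29^-2·(≡24) mod 29; (1|29)=+1, (24|29)=+1; (−1)^{0·-2·14}·(+1)^-2·(+1)^0 = +1.
v=2: v_2(a)=2, v_2(b)=2; units ≡ 3, 3 (mod 8); ε·ε+αω+βω = 1·1+2·1+2·1 ≡ 1  ⇒  (a,b)_2 = -1.
v=3: a=3^-2·(≡1), b=3^5·(≡1) mod 3; (1|3)=+1, (1|3)=+1; (−1)^{-2·5·1}·(+1)^5·(+1)^-2 = +1.
v=5: a=5^1·(≡4), b=5^1·(≡3) mod 5; (4|5)=+1, (3|5)=-1; (−1)^{1·1·2}·(+1)^1·(-1)^1 = -1.
v=∞: -5 < 0 and -285 < 0  ⇒  (a,b)_∞ = -1.
v=13: a=13^0·(≡5), b=13^-2·(≡10) mod 13; (5|13)=-1, (10|13)=+1; (−1)^{0·-2·6}·(-1)^-2·(+1)^0 = +1.
v=19: a=19^0·(≡2), b=19^1·(≡11) mod 19; (2|19)=-1, (11|19)=+1; (−1)^{0·1·9}·(-1)^1·(+1)^0 = -1.
Ram(-5, -285) = {2, 5, 19, ∞}; no ℚ_2-point on the conic.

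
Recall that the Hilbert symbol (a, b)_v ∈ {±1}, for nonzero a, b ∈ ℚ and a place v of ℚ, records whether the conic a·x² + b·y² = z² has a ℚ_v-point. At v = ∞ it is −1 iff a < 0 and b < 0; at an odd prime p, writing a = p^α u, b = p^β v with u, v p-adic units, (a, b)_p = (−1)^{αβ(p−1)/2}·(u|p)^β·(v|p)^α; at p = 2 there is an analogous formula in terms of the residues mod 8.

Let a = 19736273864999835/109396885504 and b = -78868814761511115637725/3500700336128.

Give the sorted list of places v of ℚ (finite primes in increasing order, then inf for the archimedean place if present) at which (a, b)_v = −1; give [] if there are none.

[5, 13]

(a, b) ≡ (115, -858) mod (ℚ^×)²; places V = {2, 3, 5, 11, 13, 17, 19, 23, 29, ∞}.
(a,b)_19: α=-2, u≡7; β=-2, v≡4 (mod 19); (7|19)=+1, (4|19)=+1; sign (−1)^0·+1^-2·+1^-2 = +1.
(a,b)_29: α=2, u≡5; β=2, v≡2 (mod 29); (5|29)=+1, (2|29)=-1; sign (−1)^0·+1^2·-1^2 = +1.
(a,b)_11: α=2, u≡3; β=3, v≡8 (mod 11); (3|11)=+1, (8|11)=-1; sign (−1)^0·+1^3·-1^2 = +1.
(a,b)_∞: sgn(115)=+, sgn(-858)=−, so +1.
(a,b)_2: α=-20, β=-25; u≡3, v≡3 (mod 8); ε(u)ε(v)=1·1, αω(v)=-20·1, βω(u)=-25·1; sum ≡ 0  ⇒  +1.
(a,b)_13: α=4, u≡7; β=5, v≡10 (mod 13); (7|13)=-1, (10|13)=+1; sign (−1)^0·-1^5·+1^4 = -1.
(a,b)_5: α=1, u≡3; β=2, v≡2 (mod 5); (3|5)=-1, (2|5)=-1; sign (−1)^0·-1^2·-1^1 = -1.
(a,b)_3: α=10, u≡1; β=15, v≡2 (mod 3); (1|3)=+1, (2|3)=-1; sign (−1)^0·+1^15·-1^10 = +1.
(a,b)_17: α=-2, u≡9; β=-2, v≡16 (mod 17); (9|17)=+1, (16|17)=+1; sign (−1)^0·+1^-2·+1^-2 = +1.
(a,b)_23: α=1, u≡22; β=2, v≡8 (mod 23); (22|23)=-1, (8|23)=+1; sign (−1)^0·-1^2·+1^1 = +1.
|Ram(115, -858)| = 2, even; anisotropic at {5, 13}.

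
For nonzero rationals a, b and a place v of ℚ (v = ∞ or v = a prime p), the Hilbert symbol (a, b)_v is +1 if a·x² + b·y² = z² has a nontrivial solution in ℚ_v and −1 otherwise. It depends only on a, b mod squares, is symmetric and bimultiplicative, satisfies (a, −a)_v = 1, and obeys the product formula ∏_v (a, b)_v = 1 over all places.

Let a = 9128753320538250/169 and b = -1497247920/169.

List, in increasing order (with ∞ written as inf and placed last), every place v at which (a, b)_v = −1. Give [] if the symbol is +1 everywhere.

[2, 7]

(a, b) ≡ (7770, -155) mod (ℚ^×)²; places V = {2, 3, 5, 7, 13, 31, 37, ∞}.
(a,b)_31: α=2, u≡4; β=1, v≡17 (mod 31); (4|31)=+1, (17|31)=-1; sign (−1)^0·+1^1·-1^2 = +1.
(a,b)_2: α=1, β=4; u≡5, v≡5 (mod 8); ε(u)ε(v)=0·0, αω(v)=1·1, βω(u)=4·1; sum ≡ 1  ⇒  -1.
(a,b)_∞: sgn(7770)=+, sgn(-155)=−, so +1.
(a,b)_5: α=3, u≡4; β=1, v≡4 (mod 5); (4|5)=+1, (4|5)=+1; sign (−1)^0·+1^1·+1^3 = +1.
(a,b)_3: α=7, u≡1; β=2, v≡1 (mod 3); (1|3)=+1, (1|3)=+1; sign (−1)^0·+1^2·+1^7 = +1.
(a,b)_13: α=-2, u≡9; β=-2, v≡1 (mod 13); (9|13)=+1, (1|13)=+1; sign (−1)^0·+1^-2·+1^-2 = +1.
(a,b)_37: α=3, u≡33; β=2, v≡16 (mod 37); (33|37)=+1, (16|37)=+1; sign (−1)^0·+1^2·+1^3 = +1.
(a,b)_7: α=3, u≡2; β=2, v≡5 (mod 7); (2|7)=+1, (5|7)=-1; sign (−1)^0·+1^2·-1^3 = -1.
|Ram(7770, -155)| = 2, even; anisotropic at {2, 7}.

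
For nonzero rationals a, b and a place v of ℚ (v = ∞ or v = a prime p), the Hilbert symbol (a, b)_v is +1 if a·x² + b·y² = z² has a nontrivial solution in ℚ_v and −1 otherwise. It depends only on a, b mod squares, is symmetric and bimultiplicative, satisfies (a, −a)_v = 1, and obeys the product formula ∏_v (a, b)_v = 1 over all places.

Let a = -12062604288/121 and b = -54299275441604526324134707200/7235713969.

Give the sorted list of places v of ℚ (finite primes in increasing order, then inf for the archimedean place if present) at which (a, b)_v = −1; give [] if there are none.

Mod squares: a ≡ -14007, b ≡ -897. Check v ∈ {∞, 2, 3, 5, 7, 11, 13, 19, 23, 29, 37, 43}.
v=23: a=23^1·(≡13), b=23^3·(≡7) mod 23; (13|23)=+1, (7|23)=-1; (−1)^{1·3·11}·(+1)^3·(-1)^1 = +1.
v=∞: -14007 < 0 and -897 < 0  ⇒  (a,b)_∞ = -1.
v=5: a=5^0·(≡2), b=5^2·(≡3) mod 5; (2|5)=-1, (3|5)=-1; (−1)^{0·2·2}·(-1)^2·(-1)^0 = +1.
v=37: a=37^0·(≡7), b=37^-2·(≡1) mod 37; (7|37)=+1, (1|37)=+1; (−1)^{0·-2·18}·(+1)^-2·(+1)^0 = +1.
v=29: a=29^3·(≡18), b=29^6·(≡10) mod 29; (18|29)=-1, (10|29)=-1; (−1)^{3·6·14}·(-1)^6·(-1)^3 = -1.
v=3: a=3^1·(≡2), b=3^5·(≡1) mod 3; (2|3)=-1, (1|3)=+1; (−1)^{1·5·1}·(-1)^5·(+1)^1 = +1.
v=2: v_2(a)=10, v_2(b)=20; units ≡ 1, 7 (mod 8); ε·ε+αω+βω = 0·1+10·0+20·0 ≡ 0  ⇒  (a,b)_2 = +1.
v=11: a=11^-2·(≡2), b=11^-4·(≡1) mod 11; (2|11)=-1, (1|11)=+1; (−1)^{-2·-4·5}·(-1)^-4·(+1)^-2 = +1.
v=43: a=43^0·(≡6), b=43^2·(≡1) mod 43; (6|43)=+1, (1|43)=+1; (−1)^{0·2·21}·(+1)^2·(+1)^0 = +1.
v=13: a=13^0·(≡8), b=13^1·(≡9) mod 13; (8|13)=-1, (9|13)=+1; (−1)^{0·1·6}·(-1)^1·(+1)^0 = -1.
v=7: a=7^1·(≡1), b=7^2·(≡3) mod 7; (1|7)=+1, (3|7)=-1; (−1)^{1·2·3}·(+1)^2·(-1)^1 = -1.
v=19: a=19^0·(≡3), b=19^-2·(≡2) mod 19; (3|19)=-1, (2|19)=-1; (−1)^{0·-2·9}·(-1)^-2·(-1)^0 = +1.
(-14007, -897 / ℚ) ramifies at {7, 13, 29, ∞}: a division algebra.

[7, 13, 29, inf]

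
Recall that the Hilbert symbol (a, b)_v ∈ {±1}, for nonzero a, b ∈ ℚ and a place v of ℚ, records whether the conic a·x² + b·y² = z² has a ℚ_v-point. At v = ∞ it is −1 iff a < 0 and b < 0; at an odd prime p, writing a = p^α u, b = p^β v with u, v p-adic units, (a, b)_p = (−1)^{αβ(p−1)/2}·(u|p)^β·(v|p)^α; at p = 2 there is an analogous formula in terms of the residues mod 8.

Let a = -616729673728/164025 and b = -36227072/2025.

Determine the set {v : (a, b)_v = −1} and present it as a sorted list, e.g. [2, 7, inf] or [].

(a, b) ≡ (-133, -2) mod (ℚ^×)²; places V = {2, 3, 5, 7, 19, ∞}.
(a,b)_19: α=3, u≡10; β=2, v≡4 (mod 19); (10|19)=-1, (4|19)=+1; sign (−1)^0·-1^2·+1^3 = +1.
(a,b)_5: α=-2, u≡2; β=-2, v≡3 (mod 5); (2|5)=-1, (3|5)=-1; sign (−1)^0·-1^-2·-1^-2 = +1.
(a,b)_∞: sgn(-133)=−, sgn(-2)=−, so -1.
(a,b)_2: α=18, β=11; u≡3, v≡7 (mod 8); ε(u)ε(v)=1·1, αω(v)=18·0, βω(u)=11·1; sum ≡ 0  ⇒  +1.
(a,b)_7: α=3, u≡1; β=2, v≡6 (mod 7); (1|7)=+1, (6|7)=-1; sign (−1)^0·+1^2·-1^3 = -1.
(a,b)_3: α=-8, u≡2; β=-4, v≡1 (mod 3); (2|3)=-1, (1|3)=+1; sign (−1)^0·-1^-4·+1^-8 = +1.
|Ram(-133, -2)| = 2, even; anisotropic at {7, ∞}.

[7, inf]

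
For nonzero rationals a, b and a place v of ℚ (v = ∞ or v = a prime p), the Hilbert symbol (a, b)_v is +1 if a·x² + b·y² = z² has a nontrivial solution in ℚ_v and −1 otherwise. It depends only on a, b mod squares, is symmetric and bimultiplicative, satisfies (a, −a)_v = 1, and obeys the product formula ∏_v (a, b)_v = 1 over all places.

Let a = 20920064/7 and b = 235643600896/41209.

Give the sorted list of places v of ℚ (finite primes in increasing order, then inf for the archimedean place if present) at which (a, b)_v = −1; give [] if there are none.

Mod squares: a ≡ 572033, b ≡ 7429. Check v ∈ {∞, 2, 7, 11, 17, 19, 23, 29}.
v=2: v_2(a)=8, v_2(b)=18; units ≡ 1, 5 (mod 8); ε·ε+αω+βω = 0·0+8·1+18·0 ≡ 0  ⇒  (a,b)_2 = +1.
v=23: a=23^1·(≡8), b=23^1·(≡2) mod 23; (8|23)=+1, (2|23)=+1; (−1)^{1·1·11}·(+1)^1·(+1)^1 = -1.
v=11: a=11^1·(≡8), b=11^2·(≡4) mod 11; (8|11)=-1, (4|11)=+1; (−1)^{1·2·5}·(-1)^2·(+1)^1 = +1.
v=29: a=29^0·(≡27), b=29^-2·(≡9) mod 29; (27|29)=-1, (9|29)=+1; (−1)^{0·-2·14}·(-1)^-2·(+1)^0 = +1.
v=7: a=7^-1·(≡4), b=7^-2·(≡4) mod 7; (4|7)=+1, (4|7)=+1; (−1)^{-1·-2·3}·(+1)^-2·(+1)^-1 = +1.
v=19: a=19^1·(≡9), b=19^1·(≡9) mod 19; (9|19)=+1, (9|19)=+1; (−1)^{1·1·9}·(+1)^1·(+1)^1 = -1.
v=17: a=17^1·(≡14), b=17^1·(≡11) mod 17; (14|17)=-1, (11|17)=-1; (−1)^{1·1·8}·(-1)^1·(-1)^1 = +1.
v=∞: 572033 > 0 and 7429 > 0  ⇒  (a,b)_∞ = +1.
|Ram(572033, 7429)| = 2, even; anisotropic at {19, 23}.

[19, 23]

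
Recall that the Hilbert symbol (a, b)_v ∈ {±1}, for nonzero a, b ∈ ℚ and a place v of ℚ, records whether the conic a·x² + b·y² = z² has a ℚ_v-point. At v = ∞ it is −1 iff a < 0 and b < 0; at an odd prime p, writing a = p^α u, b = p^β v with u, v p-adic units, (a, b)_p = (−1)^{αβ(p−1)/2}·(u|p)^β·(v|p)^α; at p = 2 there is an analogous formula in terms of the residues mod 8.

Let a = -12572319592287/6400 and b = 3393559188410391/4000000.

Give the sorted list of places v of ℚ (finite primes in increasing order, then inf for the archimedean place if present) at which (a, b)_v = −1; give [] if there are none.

[3, 13, 17, 29]

(a, b) ≡ (-22287, 8402199) mod (ℚ^×)²; places V = {2, 3, 5, 7, 11, 13, 17, 19, 23, 29, ∞}.
(a,b)_17: α=1, u≡16; β=1, v≡10 (mod 17); (16|17)=+1, (10|17)=-1; sign (−1)^0·+1^1·-1^1 = -1.
(a,b)_11: α=0, u≡2; β=2, v≡9 (mod 11); (2|11)=-1, (9|11)=+1; sign (−1)^0·-1^2·+1^0 = +1.
(a,b)_29: α=2, u≡14; β=3, v≡15 (mod 29); (14|29)=-1, (15|29)=-1; sign (−1)^0·-1^3·-1^2 = -1.
(a,b)_13: α=2, u≡7; β=1, v≡7 (mod 13); (7|13)=-1, (7|13)=-1; sign (−1)^0·-1^1·-1^2 = -1.
(a,b)_∞: sgn(-22287)=−, sgn(8402199)=+, so +1.
(a,b)_23: α=1, u≡14; β=1, v≡8 (mod 23); (14|23)=-1, (8|23)=+1; sign (−1)^1·-1^1·+1^1 = +1.
(a,b)_5: α=-2, u≡3; β=-6, v≡1 (mod 5); (3|5)=-1, (1|5)=+1; sign (−1)^0·-1^-6·+1^-2 = +1.
(a,b)_2: α=-8, β=-8; u≡1, v≡7 (mod 8); ε(u)ε(v)=0·1, αω(v)=-8·0, βω(u)=-8·0; sum ≡ 0  ⇒  +1.
(a,b)_3: α=5, u≡2; β=5, v≡2 (mod 3); (2|3)=-1, (2|3)=-1; sign (−1)^1·-1^5·-1^5 = -1.
(a,b)_19: α=1, u≡11; β=1, v≡15 (mod 19); (11|19)=+1, (15|19)=-1; sign (−1)^1·+1^1·-1^1 = +1.
(a,b)_7: α=2, u≡2; β=2, v≡2 (mod 7); (2|7)=+1, (2|7)=+1; sign (−1)^0·+1^2·+1^2 = +1.
(-22287, 8402199 / ℚ) ramifies at {3, 13, 17, 29}: a division algebra.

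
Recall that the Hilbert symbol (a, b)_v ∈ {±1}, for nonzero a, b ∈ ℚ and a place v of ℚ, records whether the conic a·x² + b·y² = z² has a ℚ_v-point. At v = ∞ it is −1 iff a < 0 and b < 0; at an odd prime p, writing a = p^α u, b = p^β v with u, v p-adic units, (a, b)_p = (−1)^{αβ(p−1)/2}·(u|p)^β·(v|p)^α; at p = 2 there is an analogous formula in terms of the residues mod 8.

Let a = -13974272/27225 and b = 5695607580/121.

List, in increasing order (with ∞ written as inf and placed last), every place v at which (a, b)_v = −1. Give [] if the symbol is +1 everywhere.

(a, b) ≡ (-323, 8425455) mod (ℚ^×)²; places V = {2, 3, 5, 11, 13, 17, 19, 37, 47, ∞}.
(a,b)_2: α=8, β=2; u≡5, v≡7 (mod 8); ε(u)ε(v)=0·1, αω(v)=8·0, βω(u)=2·1; sum ≡ 0  ⇒  +1.
(a,b)_3: α=-2, u≡1; β=1, v≡2 (mod 3); (1|3)=+1, (2|3)=-1; sign (−1)^0·+1^1·-1^-2 = +1.
(a,b)_5: α=-2, u≡2; β=1, v≡1 (mod 5); (2|5)=-1, (1|5)=+1; sign (−1)^0·-1^1·+1^-2 = -1.
(a,b)_17: α=1, u≡13; β=1, v≡6 (mod 17); (13|17)=+1, (6|17)=-1; sign (−1)^0·+1^1·-1^1 = -1.
(a,b)_13: α=2, u≡6; β=2, v≡12 (mod 13); (6|13)=-1, (12|13)=+1; sign (−1)^0·-1^2·+1^2 = +1.
(a,b)_19: α=1, u≡18; β=1, v≡9 (mod 19); (18|19)=-1, (9|19)=+1; sign (−1)^1·-1^1·+1^1 = +1.
(a,b)_37: α=0, u≡16; β=1, v≡17 (mod 37); (16|37)=+1, (17|37)=-1; sign (−1)^0·+1^1·-1^0 = +1.
(a,b)_11: α=-2, u≡8; β=-2, v≡3 (mod 11); (8|11)=-1, (3|11)=+1; sign (−1)^0·-1^-2·+1^-2 = +1.
(a,b)_47: α=0, u≡12; β=1, v≡36 (mod 47); (12|47)=+1, (36|47)=+1; sign (−1)^0·+1^1·+1^0 = +1.
(a,b)_∞: sgn(-323)=−, sgn(8425455)=+, so +1.
Ram(-323, 8425455) = {5, 17}; no ℚ_5-point on the conic.

[5, 17]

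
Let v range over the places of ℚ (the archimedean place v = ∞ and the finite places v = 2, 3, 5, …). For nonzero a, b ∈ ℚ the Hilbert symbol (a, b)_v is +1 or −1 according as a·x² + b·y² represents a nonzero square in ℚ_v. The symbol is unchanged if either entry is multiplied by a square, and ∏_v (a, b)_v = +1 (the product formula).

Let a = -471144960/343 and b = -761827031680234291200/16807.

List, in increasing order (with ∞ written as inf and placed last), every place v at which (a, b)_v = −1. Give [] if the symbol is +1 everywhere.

Mod squares: a ≡ -70, b ≡ -6006. Check v ∈ {∞, 2, 3, 5, 7, 11, 13}.
v=∞: -70 < 0 and -6006 < 0  ⇒  (a,b)_∞ = -1.
v=3: a=3^2·(≡2), b=3^5·(≡2) mod 3; (2|3)=-1, (2|3)=-1; (−1)^{2·5·1}·(-1)^5·(-1)^2 = -1.
v=7: a=7^-3·(≡1), b=7^-5·(≡5) mod 7; (1|7)=+1, (5|7)=-1; (−1)^{-3·-5·3}·(+1)^-5·(-1)^-3 = +1.
v=11: a=11^2·(≡10), b=11^5·(≡5) mod 11; (10|11)=-1, (5|11)=+1; (−1)^{2·5·5}·(-1)^5·(+1)^2 = -1.
v=5: a=5^1·(≡1), b=5^2·(≡1) mod 5; (1|5)=+1, (1|5)=+1; (−1)^{1·2·2}·(+1)^2·(+1)^1 = +1.
v=13: a=13^2·(≡2), b=13^5·(≡5) mod 13; (2|13)=-1, (5|13)=-1; (−1)^{2·5·6}·(-1)^5·(-1)^2 = -1.
v=2: v_2(a)=9, v_2(b)=21; units ≡ 5, 5 (mod 8); ε·ε+αω+βω = 0·0+9·1+21·1 ≡ 0  ⇒  (a,b)_2 = +1.
Ram(-70, -6006) = {3, 11, 13, ∞}; no ℚ_3-point on the conic.

[3, 11, 13, inf]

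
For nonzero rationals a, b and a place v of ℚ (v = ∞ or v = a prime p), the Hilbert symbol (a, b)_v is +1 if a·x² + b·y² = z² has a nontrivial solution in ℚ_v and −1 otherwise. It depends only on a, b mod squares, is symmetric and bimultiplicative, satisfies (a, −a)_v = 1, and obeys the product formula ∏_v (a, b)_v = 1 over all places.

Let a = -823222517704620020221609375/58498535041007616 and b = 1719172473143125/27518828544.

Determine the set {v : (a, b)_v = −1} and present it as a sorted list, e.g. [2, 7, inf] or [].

[13, 19]

Mod squares: a ≡ -7, b ≡ 10621. Check v ∈ {∞, 2, 3, 5, 7, 11, 13, 17, 19, 43}.
v=11: a=11^6·(≡1), b=11^4·(≡6) mod 11; (1|11)=+1, (6|11)=-1; (−1)^{6·4·5}·(+1)^4·(-1)^6 = +1.
v=13: a=13^2·(≡7), b=13^1·(≡2) mod 13; (7|13)=-1, (2|13)=-1; (−1)^{2·1·6}·(-1)^1·(-1)^2 = -1.
v=5: a=5^6·(≡2), b=5^4·(≡1) mod 5; (2|5)=-1, (1|5)=+1; (−1)^{6·4·2}·(-1)^4·(+1)^6 = +1.
v=7: a=7^1·(≡6), b=7^2·(≡2) mod 7; (6|7)=-1, (2|7)=+1; (−1)^{1·2·3}·(-1)^2·(+1)^1 = +1.
v=3: a=3^-20·(≡2), b=3^-8·(≡1) mod 3; (2|3)=-1, (1|3)=+1; (−1)^{-20·-8·1}·(-1)^-8·(+1)^-20 = +1.
v=19: a=19^6·(≡12), b=19^3·(≡2) mod 19; (12|19)=-1, (2|19)=-1; (−1)^{6·3·9}·(-1)^3·(-1)^6 = -1.
v=43: a=43^2·(≡36), b=43^1·(≡18) mod 43; (36|43)=+1, (18|43)=-1; (−1)^{2·1·21}·(+1)^1·(-1)^2 = +1.
v=17: a=17^2·(≡11), b=17^0·(≡8) mod 17; (11|17)=-1, (8|17)=+1; (−1)^{2·0·8}·(-1)^0·(+1)^2 = +1.
v=2: v_2(a)=-24, v_2(b)=-22; units ≡ 1, 5 (mod 8); ε·ε+αω+βω = 0·0+-24·1+-22·0 ≡ 0  ⇒  (a,b)_2 = +1.
v=∞: -7 < 0 and 10621 > 0  ⇒  (a,b)_∞ = +1.
|Ram(-7, 10621)| = 2, even; anisotropic at {13, 19}.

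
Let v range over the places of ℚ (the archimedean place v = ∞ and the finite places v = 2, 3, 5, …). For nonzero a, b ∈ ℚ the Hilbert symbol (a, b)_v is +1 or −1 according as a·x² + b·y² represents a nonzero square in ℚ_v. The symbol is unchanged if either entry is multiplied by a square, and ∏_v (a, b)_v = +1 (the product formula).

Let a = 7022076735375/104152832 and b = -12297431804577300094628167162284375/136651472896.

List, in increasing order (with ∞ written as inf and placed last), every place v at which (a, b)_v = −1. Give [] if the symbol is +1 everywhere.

[13, 43]

(a, b) ≡ (3407105, -3955006055) mod (ℚ^×)²; places V = {2, 3, 5, 7, 11, 13, 17, 19, 23, 31, 43, 47, 53, ∞}.
(a,b)_3: α=8, u≡2; β=4, v≡1 (mod 3); (2|3)=-1, (1|3)=+1; sign (−1)^0·-1^4·+1^8 = +1.
(a,b)_19: α=-2, u≡4; β=-4, v≡7 (mod 19); (4|19)=+1, (7|19)=+1; sign (−1)^0·+1^-4·+1^-2 = +1.
(a,b)_7: α=-2, u≡4; β=3, v≡6 (mod 7); (4|7)=+1, (6|7)=-1; sign (−1)^0·+1^3·-1^-2 = +1.
(a,b)_∞: sgn(3407105)=+, sgn(-3955006055)=−, so +1.
(a,b)_17: α=2, u≡8; β=1, v≡8 (mod 17); (8|17)=+1, (8|17)=+1; sign (−1)^0·+1^1·+1^2 = +1.
(a,b)_13: α=1, u≡8; β=3, v≡12 (mod 13); (8|13)=-1, (12|13)=+1; sign (−1)^0·-1^3·+1^1 = -1.
(a,b)_47: α=0, u≡1; β=1, v≡42 (mod 47); (1|47)=+1, (42|47)=+1; sign (−1)^0·+1^1·+1^0 = +1.
(a,b)_23: α=-1, u≡22; β=3, v≡1 (mod 23); (22|23)=-1, (1|23)=+1; sign (−1)^1·-1^3·+1^-1 = +1.
(a,b)_53: α=1, u≡38; β=4, v≡15 (mod 53); (38|53)=+1, (15|53)=+1; sign (−1)^0·+1^4·+1^1 = +1.
(a,b)_43: α=1, u≡18; β=3, v≡12 (mod 43); (18|43)=-1, (12|43)=-1; sign (−1)^1·-1^3·-1^1 = -1.
(a,b)_2: α=-8, β=-20; u≡1, v≡1 (mod 8); ε(u)ε(v)=0·0, αω(v)=-8·0, βω(u)=-20·0; sum ≡ 0  ⇒  +1.
(a,b)_11: α=0, u≡3; β=1, v≡7 (mod 11); (3|11)=+1, (7|11)=-1; sign (−1)^0·+1^1·-1^0 = +1.
(a,b)_31: α=0, u≡18; β=2, v≡8 (mod 31); (18|31)=+1, (8|31)=+1; sign (−1)^0·+1^2·+1^0 = +1.
(a,b)_5: α=3, u≡4; β=5, v≡4 (mod 5); (4|5)=+1, (4|5)=+1; sign (−1)^0·+1^5·+1^3 = +1.
(3407105, -3955006055 / ℚ) ramifies at {13, 43}: a division algebra.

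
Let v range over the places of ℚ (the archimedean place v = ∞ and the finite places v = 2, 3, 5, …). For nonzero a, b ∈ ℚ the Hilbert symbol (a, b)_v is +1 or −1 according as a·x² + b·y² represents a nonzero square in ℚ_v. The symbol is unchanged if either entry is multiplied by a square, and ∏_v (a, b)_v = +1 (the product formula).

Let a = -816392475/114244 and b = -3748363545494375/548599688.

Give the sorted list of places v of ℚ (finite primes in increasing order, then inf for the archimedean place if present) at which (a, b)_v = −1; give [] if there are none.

[2, 19, 29, inf]

Mod squares: a ≡ -19, b ≡ -1102. Check v ∈ {∞, 2, 3, 5, 7, 13, 17, 19, 23, 29}.
v=19: a=19^3·(≡3), b=19^5·(≡15) mod 19; (3|19)=-1, (15|19)=-1; (−1)^{3·5·9}·(-1)^5·(-1)^3 = -1.
v=23: a=23^2·(≡16), b=23^0·(≡12) mod 23; (16|23)=+1, (12|23)=+1; (−1)^{2·0·11}·(+1)^0·(+1)^2 = +1.
v=7: a=7^0·(≡1), b=7^-4·(≡4) mod 7; (1|7)=+1, (4|7)=+1; (−1)^{0·-4·3}·(+1)^-4·(+1)^0 = +1.
v=3: a=3^2·(≡2), b=3^0·(≡2) mod 3; (2|3)=-1, (2|3)=-1; (−1)^{2·0·1}·(-1)^0·(-1)^2 = +1.
v=29: a=29^0·(≡3), b=29^1·(≡20) mod 29; (3|29)=-1, (20|29)=+1; (−1)^{0·1·14}·(-1)^1·(+1)^0 = -1.
v=17: a=17^0·(≡1), b=17^4·(≡14) mod 17; (1|17)=+1, (14|17)=-1; (−1)^{0·4·8}·(+1)^4·(-1)^0 = +1.
v=2: v_2(a)=-2, v_2(b)=-3; units ≡ 5, 1 (mod 8); ε·ε+αω+βω = 0·0+-2·0+-3·1 ≡ 1  ⇒  (a,b)_2 = -1.
v=∞: -19 < 0 and -1102 < 0  ⇒  (a,b)_∞ = -1.
v=5: a=5^2·(≡4), b=5^4·(≡3) mod 5; (4|5)=+1, (3|5)=-1; (−1)^{2·4·2}·(+1)^4·(-1)^2 = +1.
v=13: a=13^-4·(≡6), b=13^-4·(≡9) mod 13; (6|13)=-1, (9|13)=+1; (−1)^{-4·-4·6}·(-1)^-4·(+1)^-4 = +1.
|Ram(-19, -1102)| = 4, even; anisotropic at {2, 19, 29, ∞}.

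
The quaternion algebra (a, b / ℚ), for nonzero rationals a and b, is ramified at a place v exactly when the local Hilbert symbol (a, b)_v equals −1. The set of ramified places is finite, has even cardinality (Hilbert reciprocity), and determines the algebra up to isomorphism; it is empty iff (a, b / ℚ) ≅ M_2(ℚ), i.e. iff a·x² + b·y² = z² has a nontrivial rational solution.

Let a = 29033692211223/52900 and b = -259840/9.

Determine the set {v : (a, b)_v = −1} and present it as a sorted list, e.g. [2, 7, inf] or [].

(a, b) ≡ (7, -1015) mod (ℚ^×)²; places V = {2, 3, 5, 7, 17, 23, 29, ∞}.
(a,b)_23: α=-2, u≡15; β=0, v≡22 (mod 23); (15|23)=-1, (22|23)=-1; sign (−1)^0·-1^0·-1^-2 = +1.
(a,b)_3: α=10, u≡1; β=-2, v≡2 (mod 3); (1|3)=+1, (2|3)=-1; sign (−1)^0·+1^-2·-1^10 = +1.
(a,b)_7: α=1, u≡2; β=1, v≡4 (mod 7); (2|7)=+1, (4|7)=+1; sign (−1)^1·+1^1·+1^1 = -1.
(a,b)_2: α=-2, β=8; u≡7, v≡1 (mod 8); ε(u)ε(v)=1·0, αω(v)=-2·0, βω(u)=8·0; sum ≡ 0  ⇒  +1.
(a,b)_5: α=-2, u≡3; β=1, v≡3 (mod 5); (3|5)=-1, (3|5)=-1; sign (−1)^0·-1^1·-1^-2 = -1.
(a,b)_29: α=2, u≡16; β=1, v≡13 (mod 29); (16|29)=+1, (13|29)=+1; sign (−1)^0·+1^1·+1^2 = +1.
(a,b)_17: α=4, u≡7; β=0, v≡10 (mod 17); (7|17)=-1, (10|17)=-1; sign (−1)^0·-1^0·-1^4 = +1.
(a,b)_∞: sgn(7)=+, sgn(-1015)=−, so +1.
(7, -1015 / ℚ) ramifies at {5, 7}: a division algebra.

[5, 7]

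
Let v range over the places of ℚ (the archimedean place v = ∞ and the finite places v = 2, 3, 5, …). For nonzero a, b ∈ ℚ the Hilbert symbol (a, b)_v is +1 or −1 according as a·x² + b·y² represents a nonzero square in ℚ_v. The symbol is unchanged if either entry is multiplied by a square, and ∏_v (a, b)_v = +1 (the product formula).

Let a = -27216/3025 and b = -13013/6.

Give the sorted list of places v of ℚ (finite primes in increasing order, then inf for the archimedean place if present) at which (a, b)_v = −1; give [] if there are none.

[2, 3, 7, inf]

(a, b) ≡ (-21, -462) mod (ℚ^×)²; places V = {2, 3, 5, 7, 11, 13, ∞}.
(a,b)_2: α=4, β=-1; u≡3, v≡1 (mod 8); ε(u)ε(v)=1·0, αω(v)=4·0, βω(u)=-1·1; sum ≡ 1  ⇒  -1.
(a,b)_5: α=-2, u≡4; β=0, v≡2 (mod 5); (4|5)=+1, (2|5)=-1; sign (−1)^0·+1^0·-1^-2 = +1.
(a,b)_3: α=5, u≡2; β=-1, v≡2 (mod 3); (2|3)=-1, (2|3)=-1; sign (−1)^1·-1^-1·-1^5 = -1.
(a,b)_11: α=-2, u≡3; β=1, v≡10 (mod 11); (3|11)=+1, (10|11)=-1; sign (−1)^0·+1^1·-1^-2 = +1.
(a,b)_7: α=1, u≡4; β=1, v≡4 (mod 7); (4|7)=+1, (4|7)=+1; sign (−1)^1·+1^1·+1^1 = -1.
(a,b)_13: α=0, u≡5; β=2, v≡11 (mod 13); (5|13)=-1, (11|13)=-1; sign (−1)^0·-1^2·-1^0 = +1.
(a,b)_∞: sgn(-21)=−, sgn(-462)=−, so -1.
|Ram(-21, -462)| = 4, even; anisotropic at {2, 3, 7, ∞}.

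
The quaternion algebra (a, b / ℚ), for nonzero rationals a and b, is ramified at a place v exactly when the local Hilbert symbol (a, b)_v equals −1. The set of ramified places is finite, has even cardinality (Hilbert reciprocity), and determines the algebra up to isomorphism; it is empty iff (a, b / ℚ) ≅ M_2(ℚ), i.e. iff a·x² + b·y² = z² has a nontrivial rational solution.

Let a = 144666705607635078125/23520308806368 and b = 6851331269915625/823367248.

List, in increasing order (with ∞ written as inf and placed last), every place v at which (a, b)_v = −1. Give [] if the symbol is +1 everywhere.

[2, 3, 5, 37]

(a, b) ≡ (7590, 46805) mod (ℚ^×)²; places V = {2, 3, 5, 11, 17, 23, 37, 41, 43, ∞}.
(a,b)_41: α=-2, u≡1; β=-2, v≡38 (mod 41); (1|41)=+1, (38|41)=-1; sign (−1)^0·+1^-2·-1^-2 = +1.
(a,b)_3: α=-3, u≡1; β=4, v≡2 (mod 3); (1|3)=+1, (2|3)=-1; sign (−1)^0·+1^4·-1^-3 = -1.
(a,b)_11: α=-3, u≡6; β=-3, v≡9 (mod 11); (6|11)=-1, (9|11)=+1; sign (−1)^1·-1^-3·+1^-3 = +1.
(a,b)_2: α=-5, β=-4; u≡3, v≡5 (mod 8); ε(u)ε(v)=1·0, αω(v)=-5·1, βω(u)=-4·1; sum ≡ 1  ⇒  -1.
(a,b)_∞: sgn(7590)=+, sgn(46805)=+, so +1.
(a,b)_37: α=4, u≡20; β=3, v≡11 (mod 37); (20|37)=-1, (11|37)=+1; sign (−1)^0·-1^3·+1^4 = -1.
(a,b)_23: α=-3, u≡3; β=-1, v≡11 (mod 23); (3|23)=+1, (11|23)=-1; sign (−1)^1·+1^-1·-1^-3 = +1.
(a,b)_5: α=7, u≡3; β=5, v≡1 (mod 5); (3|5)=-1, (1|5)=+1; sign (−1)^0·-1^5·+1^7 = -1.
(a,b)_43: α=4, u≡39; β=2, v≡1 (mod 43); (39|43)=-1, (1|43)=+1; sign (−1)^0·-1^2·+1^4 = +1.
(a,b)_17: α=2, u≡2; β=2, v≡9 (mod 17); (2|17)=+1, (9|17)=+1; sign (−1)^0·+1^2·+1^2 = +1.
|Ram(7590, 46805)| = 4, even; anisotropic at {2, 3, 5, 37}.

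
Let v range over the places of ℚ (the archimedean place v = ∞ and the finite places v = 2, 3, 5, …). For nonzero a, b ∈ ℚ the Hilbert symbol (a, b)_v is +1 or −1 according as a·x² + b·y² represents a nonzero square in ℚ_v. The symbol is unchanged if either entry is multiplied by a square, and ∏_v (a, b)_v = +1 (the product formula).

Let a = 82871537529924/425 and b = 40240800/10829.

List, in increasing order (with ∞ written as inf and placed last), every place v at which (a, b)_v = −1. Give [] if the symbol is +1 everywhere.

[11, 17, 19, 23]

Mod squares: a ≡ 3553, b ≡ 30498. Check v ∈ {∞, 2, 3, 5, 7, 11, 13, 17, 19, 23}.
v=5: a=5^-2·(≡2), b=5^2·(≡3) mod 5; (2|5)=-1, (3|5)=-1; (−1)^{-2·2·2}·(-1)^2·(-1)^-2 = +1.
v=∞: 3553 > 0 and 30498 > 0  ⇒  (a,b)_∞ = +1.
v=3: a=3^8·(≡1), b=3^7·(≡2) mod 3; (1|3)=+1, (2|3)=-1; (−1)^{8·7·1}·(+1)^7·(-1)^8 = +1.
v=7: a=7^0·(≡2), b=7^-2·(≡3) mod 7; (2|7)=+1, (3|7)=-1; (−1)^{0·-2·3}·(+1)^-2·(-1)^0 = +1.
v=17: a=17^-1·(≡12), b=17^-1·(≡4) mod 17; (12|17)=-1, (4|17)=+1; (−1)^{-1·-1·8}·(-1)^-1·(+1)^-1 = -1.
v=19: a=19^1·(≡17), b=19^0·(≡3) mod 19; (17|19)=+1, (3|19)=-1; (−1)^{1·0·9}·(+1)^0·(-1)^1 = -1.
v=2: v_2(a)=2, v_2(b)=5; units ≡ 1, 1 (mod 8); ε·ε+αω+βω = 0·0+2·0+5·0 ≡ 0  ⇒  (a,b)_2 = +1.
v=11: a=11^1·(≡9), b=11^0·(≡10) mod 11; (9|11)=+1, (10|11)=-1; (−1)^{1·0·5}·(+1)^0·(-1)^1 = -1.
v=13: a=13^4·(≡10), b=13^-1·(≡2) mod 13; (10|13)=+1, (2|13)=-1; (−1)^{4·-1·6}·(+1)^-1·(-1)^4 = +1.
v=23: a=23^2·(≡20), b=23^1·(≡14) mod 23; (20|23)=-1, (14|23)=-1; (−1)^{2·1·11}·(-1)^1·(-1)^2 = -1.
(3553, 30498 / ℚ) ramifies at {11, 17, 19, 23}: a division algebra.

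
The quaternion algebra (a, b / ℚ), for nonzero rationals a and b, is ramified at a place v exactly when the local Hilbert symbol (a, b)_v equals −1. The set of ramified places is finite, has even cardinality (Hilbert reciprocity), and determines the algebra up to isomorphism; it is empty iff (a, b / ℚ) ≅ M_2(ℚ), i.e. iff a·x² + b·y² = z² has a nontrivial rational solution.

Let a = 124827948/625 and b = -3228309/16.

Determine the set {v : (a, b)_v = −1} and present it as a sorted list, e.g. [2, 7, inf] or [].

[2, 7]

Mod squares: a ≡ 4123, b ≡ -358701. Check v ∈ {∞, 2, 3, 5, 7, 19, 29, 31}.
v=29: a=29^2·(≡4), b=29^1·(≡26) mod 29; (4|29)=+1, (26|29)=-1; (−1)^{2·1·14}·(+1)^1·(-1)^2 = +1.
v=31: a=31^1·(≡5), b=31^1·(≡11) mod 31; (5|31)=+1, (11|31)=-1; (−1)^{1·1·15}·(+1)^1·(-1)^1 = +1.
v=19: a=19^1·(≡2), b=19^1·(≡17) mod 19; (2|19)=-1, (17|19)=+1; (−1)^{1·1·9}·(-1)^1·(+1)^1 = +1.
v=5: a=5^-4·(≡3), b=5^0·(≡1) mod 5; (3|5)=-1, (1|5)=+1; (−1)^{-4·0·2}·(-1)^0·(+1)^-4 = +1.
v=3: a=3^2·(≡1), b=3^3·(≡1) mod 3; (1|3)=+1, (1|3)=+1; (−1)^{2·3·1}·(+1)^3·(+1)^2 = +1.
v=∞: 4123 > 0 and -358701 < 0  ⇒  (a,b)_∞ = +1.
v=7: a=7^1·(≡4), b=7^1·(≡4) mod 7; (4|7)=+1, (4|7)=+1; (−1)^{1·1·3}·(+1)^1·(+1)^1 = -1.
v=2: v_2(a)=2, v_2(b)=-4; units ≡ 3, 3 (mod 8); ε·ε+αω+βω = 1·1+2·1+-4·1 ≡ 1  ⇒  (a,b)_2 = -1.
Ram(4123, -358701) = {2, 7}; no ℚ_2-point on the conic.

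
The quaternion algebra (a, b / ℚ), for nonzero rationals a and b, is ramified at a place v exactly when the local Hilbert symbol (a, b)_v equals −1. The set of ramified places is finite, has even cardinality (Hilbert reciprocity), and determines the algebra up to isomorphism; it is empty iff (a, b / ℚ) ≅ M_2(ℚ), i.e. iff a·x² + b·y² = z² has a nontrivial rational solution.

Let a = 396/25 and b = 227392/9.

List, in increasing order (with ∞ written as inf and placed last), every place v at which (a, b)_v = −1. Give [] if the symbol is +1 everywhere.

Mod squares: a ≡ 11, b ≡ 3553. Check v ∈ {∞, 2, 3, 5, 11, 17, 19}.
v=2: v_2(a)=2, v_2(b)=6; units ≡ 3, 1 (mod 8); ε·ε+αω+βω = 1·0+2·0+6·1 ≡ 0  ⇒  (a,b)_2 = +1.
v=19: a=19^0·(≡9), b=19^1·(≡4) mod 19; (9|19)=+1, (4|19)=+1; (−1)^{0·1·9}·(+1)^1·(+1)^0 = +1.
v=5: a=5^-2·(≡1), b=5^0·(≡3) mod 5; (1|5)=+1, (3|5)=-1; (−1)^{-2·0·2}·(+1)^0·(-1)^-2 = +1.
v=3: a=3^2·(≡2), b=3^-2·(≡1) mod 3; (2|3)=-1, (1|3)=+1; (−1)^{2·-2·1}·(-1)^-2·(+1)^2 = +1.
v=11: a=11^1·(≡1), b=11^1·(≡4) mod 11; (1|11)=+1, (4|11)=+1; (−1)^{1·1·5}·(+1)^1·(+1)^1 = -1.
v=∞: 11 > 0 and 3553 > 0  ⇒  (a,b)_∞ = +1.
v=17: a=17^0·(≡7), b=17^1·(≡11) mod 17; (7|17)=-1, (11|17)=-1; (−1)^{0·1·8}·(-1)^1·(-1)^0 = -1.
|Ram(11, 3553)| = 2, even; anisotropic at {11, 17}.

[11, 17]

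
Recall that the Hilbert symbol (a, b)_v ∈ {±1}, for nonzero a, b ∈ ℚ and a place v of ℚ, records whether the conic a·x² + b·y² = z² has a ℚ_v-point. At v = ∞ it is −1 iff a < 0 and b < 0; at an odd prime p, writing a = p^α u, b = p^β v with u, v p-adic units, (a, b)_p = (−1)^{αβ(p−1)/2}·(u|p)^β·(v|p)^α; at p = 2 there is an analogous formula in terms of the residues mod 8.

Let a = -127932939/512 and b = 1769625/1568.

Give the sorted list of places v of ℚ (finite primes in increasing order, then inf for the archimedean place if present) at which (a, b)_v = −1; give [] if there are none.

[2, 5, 13, 17, 31, 37]

Mod squares: a ≡ -38998, b ≡ 130. Check v ∈ {∞, 2, 3, 5, 7, 11, 13, 17, 31, 37}.
v=3: a=3^8·(≡2), b=3^2·(≡1) mod 3; (2|3)=-1, (1|3)=+1; (−1)^{8·2·1}·(-1)^2·(+1)^8 = +1.
v=31: a=31^1·(≡12), b=31^0·(≡27) mod 31; (12|31)=-1, (27|31)=-1; (−1)^{1·0·15}·(-1)^0·(-1)^1 = -1.
v=37: a=37^1·(≡18), b=37^0·(≡23) mod 37; (18|37)=-1, (23|37)=-1; (−1)^{1·0·18}·(-1)^0·(-1)^1 = -1.
v=∞: -38998 < 0 and 130 > 0  ⇒  (a,b)_∞ = +1.
v=2: v_2(a)=-9, v_2(b)=-5; units ≡ 5, 1 (mod 8); ε·ε+αω+βω = 0·0+-9·0+-5·1 ≡ 1  ⇒  (a,b)_2 = -1.
v=5: a=5^0·(≡3), b=5^3·(≡4) mod 5; (3|5)=-1, (4|5)=+1; (−1)^{0·3·2}·(-1)^3·(+1)^0 = -1.
v=7: a=7^0·(≡6), b=7^-2·(≡1) mod 7; (6|7)=-1, (1|7)=+1; (−1)^{0·-2·3}·(-1)^-2·(+1)^0 = +1.
v=17: a=17^1·(≡4), b=17^0·(≡11) mod 17; (4|17)=+1, (11|17)=-1; (−1)^{1·0·8}·(+1)^0·(-1)^1 = -1.
v=13: a=13^0·(≡7), b=13^1·(≡10) mod 13; (7|13)=-1, (10|13)=+1; (−1)^{0·1·6}·(-1)^1·(+1)^0 = -1.
v=11: a=11^0·(≡7), b=11^2·(≡1) mod 11; (7|11)=-1, (1|11)=+1; (−1)^{0·2·5}·(-1)^2·(+1)^0 = +1.
|Ram(-38998, 130)| = 6, even; anisotropic at {2, 5, 13, 17, 31, 37}.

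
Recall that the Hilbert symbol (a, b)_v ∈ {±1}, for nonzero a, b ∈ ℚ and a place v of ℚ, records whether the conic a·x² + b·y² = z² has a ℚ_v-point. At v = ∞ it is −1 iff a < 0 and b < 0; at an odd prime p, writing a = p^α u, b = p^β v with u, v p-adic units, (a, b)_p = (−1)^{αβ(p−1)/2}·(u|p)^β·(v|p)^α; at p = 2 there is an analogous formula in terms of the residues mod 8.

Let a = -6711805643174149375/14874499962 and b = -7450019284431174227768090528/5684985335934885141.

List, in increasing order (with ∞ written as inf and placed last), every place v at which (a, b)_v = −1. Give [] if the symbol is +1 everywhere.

[2, 3, 7, 19, 23, inf]

(a, b) ≡ (-4282278, -24738) mod (ℚ^×)²; places V = {2, 3, 5, 7, 11, 13, 17, 19, 23, 29, 31, 41, ∞}.
(a,b)_29: α=2, u≡25; β=2, v≡22 (mod 29); (25|29)=+1, (22|29)=+1; sign (−1)^0·+1^2·+1^2 = +1.
(a,b)_3: α=-7, u≡1; β=-5, v≡1 (mod 3); (1|3)=+1, (1|3)=+1; sign (−1)^1·+1^-5·+1^-7 = -1.
(a,b)_31: α=3, u≡21; β=5, v≡18 (mod 31); (21|31)=-1, (18|31)=+1; sign (−1)^1·-1^5·+1^3 = +1.
(a,b)_19: α=4, u≡18; β=7, v≡4 (mod 19); (18|19)=-1, (4|19)=+1; sign (−1)^0·-1^7·+1^4 = -1.
(a,b)_13: α=1, u≡9; β=2, v≡3 (mod 13); (9|13)=+1, (3|13)=+1; sign (−1)^0·+1^2·+1^1 = +1.
(a,b)_7: α=-1, u≡2; β=-3, v≡1 (mod 7); (2|7)=+1, (1|7)=+1; sign (−1)^1·+1^-3·+1^-1 = -1.
(a,b)_2: α=-1, β=5; u≡5, v≡7 (mod 8); ε(u)ε(v)=0·1, αω(v)=-1·0, βω(u)=5·1; sum ≡ 1  ⇒  -1.
(a,b)_11: α=1, u≡3; β=2, v≡1 (mod 11); (3|11)=+1, (1|11)=+1; sign (−1)^0·+1^2·+1^1 = +1.
(a,b)_17: α=-2, u≡12; β=-6, v≡14 (mod 17); (12|17)=-1, (14|17)=-1; sign (−1)^0·-1^-6·-1^-2 = +1.
(a,b)_5: α=4, u≡3; β=0, v≡2 (mod 5); (3|5)=-1, (2|5)=-1; sign (−1)^0·-1^0·-1^4 = +1.
(a,b)_∞: sgn(-4282278)=−, sgn(-24738)=−, so -1.
(a,b)_41: α=-2, u≡23; β=-4, v≡15 (mod 41); (23|41)=+1, (15|41)=-1; sign (−1)^0·+1^-4·-1^-2 = +1.
(a,b)_23: α=1, u≡10; β=2, v≡22 (mod 23); (10|23)=-1, (22|23)=-1; sign (−1)^0·-1^2·-1^1 = -1.
(-4282278, -24738 / ℚ) ramifies at {2, 3, 7, 19, 23, ∞}: a division algebra.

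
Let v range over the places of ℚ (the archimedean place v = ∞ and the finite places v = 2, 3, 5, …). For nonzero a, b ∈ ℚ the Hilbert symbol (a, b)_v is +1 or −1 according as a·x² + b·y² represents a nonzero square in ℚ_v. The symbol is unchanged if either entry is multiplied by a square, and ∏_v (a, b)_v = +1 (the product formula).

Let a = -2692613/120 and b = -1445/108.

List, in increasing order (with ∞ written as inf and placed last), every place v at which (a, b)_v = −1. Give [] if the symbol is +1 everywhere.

(a, b) ≡ (-2310, -15) mod (ℚ^×)²; places V = {2, 3, 5, 7, 11, 17, ∞}.
(a,b)_11: α=3, u≡10; β=0, v≡2 (mod 11); (10|11)=-1, (2|11)=-1; sign (−1)^0·-1^0·-1^3 = -1.
(a,b)_3: α=-1, u≡1; β=-3, v≡1 (mod 3); (1|3)=+1, (1|3)=+1; sign (−1)^1·+1^-3·+1^-1 = -1.
(a,b)_∞: sgn(-2310)=−, sgn(-15)=−, so -1.
(a,b)_7: α=1, u≡5; β=0, v≡6 (mod 7); (5|7)=-1, (6|7)=-1; sign (−1)^0·-1^0·-1^1 = -1.
(a,b)_2: α=-3, β=-2; u≡5, v≡1 (mod 8); ε(u)ε(v)=0·0, αω(v)=-3·0, βω(u)=-2·1; sum ≡ 0  ⇒  +1.
(a,b)_5: α=-1, u≡3; β=1, v≡2 (mod 5); (3|5)=-1, (2|5)=-1; sign (−1)^0·-1^1·-1^-1 = +1.
(a,b)_17: α=2, u≡16; β=2, v≡2 (mod 17); (16|17)=+1, (2|17)=+1; sign (−1)^0·+1^2·+1^2 = +1.
Ram(-2310, -15) = {3, 7, 11, ∞}; no ℚ_3-point on the conic.

[3, 7, 11, inf]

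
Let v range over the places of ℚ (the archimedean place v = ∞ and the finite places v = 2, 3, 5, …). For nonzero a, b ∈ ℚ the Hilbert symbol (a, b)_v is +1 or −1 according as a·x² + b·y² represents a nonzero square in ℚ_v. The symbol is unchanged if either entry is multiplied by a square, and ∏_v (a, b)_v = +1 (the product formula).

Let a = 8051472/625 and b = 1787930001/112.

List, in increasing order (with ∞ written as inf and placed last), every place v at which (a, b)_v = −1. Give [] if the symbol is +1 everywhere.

[11, 13, 19, 23]

Mod squares: a ≡ 55913, b ≡ 39767. Check v ∈ {∞, 2, 3, 5, 7, 11, 13, 17, 19, 23}.
v=5: a=5^-4·(≡2), b=5^0·(≡3) mod 5; (2|5)=-1, (3|5)=-1; (−1)^{-4·0·2}·(-1)^0·(-1)^-4 = +1.
v=13: a=13^1·(≡11), b=13^1·(≡4) mod 13; (11|13)=-1, (4|13)=+1; (−1)^{1·1·6}·(-1)^1·(+1)^1 = -1.
v=3: a=3^2·(≡2), b=3^2·(≡2) mod 3; (2|3)=-1, (2|3)=-1; (−1)^{2·2·1}·(-1)^2·(-1)^2 = +1.
v=11: a=11^1·(≡5), b=11^2·(≡7) mod 11; (5|11)=+1, (7|11)=-1; (−1)^{1·2·5}·(+1)^2·(-1)^1 = -1.
v=2: v_2(a)=4, v_2(b)=-4; units ≡ 1, 7 (mod 8); ε·ε+αω+βω = 0·1+4·0+-4·0 ≡ 0  ⇒  (a,b)_2 = +1.
v=19: a=19^0·(≡3), b=19^1·(≡3) mod 19; (3|19)=-1, (3|19)=-1; (−1)^{0·1·9}·(-1)^1·(-1)^0 = -1.
v=23: a=23^1·(≡1), b=23^1·(≡1) mod 23; (1|23)=+1, (1|23)=+1; (−1)^{1·1·11}·(+1)^1·(+1)^1 = -1.
v=17: a=17^1·(≡1), b=17^2·(≡2) mod 17; (1|17)=+1, (2|17)=+1; (−1)^{1·2·8}·(+1)^2·(+1)^1 = +1.
v=∞: 55913 > 0 and 39767 > 0  ⇒  (a,b)_∞ = +1.
v=7: a=7^0·(≡1), b=7^-1·(≡2) mod 7; (1|7)=+1, (2|7)=+1; (−1)^{0·-1·3}·(+1)^-1·(+1)^0 = +1.
|Ram(55913, 39767)| = 4, even; anisotropic at {11, 13, 19, 23}.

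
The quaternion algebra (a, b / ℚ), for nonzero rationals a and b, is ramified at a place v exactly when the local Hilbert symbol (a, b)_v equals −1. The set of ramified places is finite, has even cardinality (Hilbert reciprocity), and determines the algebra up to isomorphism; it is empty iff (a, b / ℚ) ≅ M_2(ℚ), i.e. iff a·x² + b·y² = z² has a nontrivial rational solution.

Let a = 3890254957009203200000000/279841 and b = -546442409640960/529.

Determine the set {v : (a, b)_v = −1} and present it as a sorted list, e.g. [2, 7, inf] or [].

(a, b) ≡ (47, -60865) mod (ℚ^×)²; places V = {2, 3, 5, 7, 11, 23, 37, 47, ∞}.
(a,b)_2: α=18, β=10; u≡7, v≡7 (mod 8); ε(u)ε(v)=1·1, αω(v)=18·0, βω(u)=10·0; sum ≡ 1  ⇒  -1.
(a,b)_37: α=2, u≡28; β=1, v≡32 (mod 37); (28|37)=+1, (32|37)=-1; sign (−1)^0·+1^1·-1^2 = +1.
(a,b)_5: α=8, u≡2; β=1, v≡2 (mod 5); (2|5)=-1, (2|5)=-1; sign (−1)^0·-1^1·-1^8 = -1.
(a,b)_47: α=5, u≡37; β=3, v≡32 (mod 47); (37|47)=+1, (32|47)=+1; sign (−1)^1·+1^3·+1^5 = -1.
(a,b)_23: α=-4, u≡3; β=-2, v≡12 (mod 23); (3|23)=+1, (12|23)=+1; sign (−1)^0·+1^-2·+1^-4 = +1.
(a,b)_11: α=2, u≡5; β=0, v≡3 (mod 11); (5|11)=+1, (3|11)=+1; sign (−1)^0·+1^0·+1^2 = +1.
(a,b)_3: α=0, u≡2; β=4, v≡2 (mod 3); (2|3)=-1, (2|3)=-1; sign (−1)^0·-1^4·-1^0 = +1.
(a,b)_∞: sgn(47)=+, sgn(-60865)=−, so +1.
(a,b)_7: α=0, u≡6; β=3, v≡6 (mod 7); (6|7)=-1, (6|7)=-1; sign (−1)^0·-1^3·-1^0 = -1.
|Ram(47, -60865)| = 4, even; anisotropic at {2, 5, 7, 47}.

[2, 5, 7, 47]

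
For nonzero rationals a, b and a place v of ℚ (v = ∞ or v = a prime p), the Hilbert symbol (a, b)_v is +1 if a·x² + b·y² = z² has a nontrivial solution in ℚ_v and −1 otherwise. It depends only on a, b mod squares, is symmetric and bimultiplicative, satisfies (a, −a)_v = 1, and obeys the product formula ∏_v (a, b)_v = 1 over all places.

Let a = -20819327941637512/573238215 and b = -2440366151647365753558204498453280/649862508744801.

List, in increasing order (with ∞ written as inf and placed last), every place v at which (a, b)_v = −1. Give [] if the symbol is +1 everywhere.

[7, inf]

Mod squares: a ≡ -301070, b ≡ -1330. Check v ∈ {∞, 2, 3, 5, 7, 11, 17, 19, 23, 29, 37, 43}.
v=29: a=29^-2·(≡27), b=29^2·(≡1) mod 29; (27|29)=-1, (1|29)=+1; (−1)^{-2·2·14}·(-1)^2·(+1)^-2 = +1.
v=3: a=3^-6·(≡1), b=3^-12·(≡2) mod 3; (1|3)=+1, (2|3)=-1; (−1)^{-6·-12·1}·(+1)^-12·(-1)^-6 = +1.
v=∞: -301070 < 0 and -1330 < 0  ⇒  (a,b)_∞ = -1.
v=17: a=17^-1·(≡13), b=17^-4·(≡13) mod 17; (13|17)=+1, (13|17)=+1; (−1)^{-1·-4·8}·(+1)^-4·(+1)^-1 = +1.
v=43: a=43^2·(≡41), b=43^6·(≡42) mod 43; (41|43)=+1, (42|43)=-1; (−1)^{2·6·21}·(+1)^6·(-1)^2 = +1.
v=11: a=11^-1·(≡1), b=11^-4·(≡3) mod 11; (1|11)=+1, (3|11)=+1; (−1)^{-1·-4·5}·(+1)^-4·(+1)^-1 = +1.
v=19: a=19^4·(≡16), b=19^9·(≡16) mod 19; (16|19)=+1, (16|19)=+1; (−1)^{4·9·9}·(+1)^9·(+1)^4 = +1.
v=2: v_2(a)=3, v_2(b)=5; units ≡ 1, 7 (mod 8); ε·ε+αω+βω = 0·1+3·0+5·0 ≡ 0  ⇒  (a,b)_2 = +1.
v=37: a=37^2·(≡7), b=37^0·(≡17) mod 37; (7|37)=+1, (17|37)=-1; (−1)^{2·0·18}·(+1)^0·(-1)^2 = +1.
v=7: a=7^3·(≡3), b=7^5·(≡5) mod 7; (3|7)=-1, (5|7)=-1; (−1)^{3·5·3}·(-1)^5·(-1)^3 = -1.
v=5: a=5^-1·(≡1), b=5^1·(≡4) mod 5; (1|5)=+1, (4|5)=+1; (−1)^{-1·1·2}·(+1)^1·(+1)^-1 = +1.
v=23: a=23^1·(≡19), b=23^2·(≡6) mod 23; (19|23)=-1, (6|23)=+1; (−1)^{1·2·11}·(-1)^2·(+1)^1 = +1.
Ram(-301070, -1330) = {7, ∞}; no ℚ_7-point on the conic.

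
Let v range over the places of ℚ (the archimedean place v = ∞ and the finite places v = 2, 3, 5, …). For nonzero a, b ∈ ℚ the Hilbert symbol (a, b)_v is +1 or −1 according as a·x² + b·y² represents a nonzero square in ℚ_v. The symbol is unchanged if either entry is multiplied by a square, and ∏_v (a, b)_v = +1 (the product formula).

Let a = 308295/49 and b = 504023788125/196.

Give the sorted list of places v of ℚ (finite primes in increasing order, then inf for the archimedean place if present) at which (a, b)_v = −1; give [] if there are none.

(a, b) ≡ (34255, 89604229) mod (ℚ^×)²; places V = {2, 3, 5, 7, 11, 13, 17, 29, 31, 41, ∞}.
(a,b)_29: α=0, u≡23; β=1, v≡16 (mod 29); (23|29)=+1, (16|29)=+1; sign (−1)^0·+1^1·+1^0 = +1.
(a,b)_3: α=2, u≡1; β=2, v≡1 (mod 3); (1|3)=+1, (1|3)=+1; sign (−1)^0·+1^2·+1^2 = +1.
(a,b)_17: α=1, u≡2; β=1, v≡1 (mod 17); (2|17)=+1, (1|17)=+1; sign (−1)^0·+1^1·+1^1 = +1.
(a,b)_41: α=0, u≡2; β=1, v≡32 (mod 41); (2|41)=+1, (32|41)=+1; sign (−1)^0·+1^1·+1^0 = +1.
(a,b)_11: α=0, u≡4; β=1, v≡4 (mod 11); (4|11)=+1, (4|11)=+1; sign (−1)^0·+1^1·+1^0 = +1.
(a,b)_2: α=0, β=-2; u≡7, v≡5 (mod 8); ε(u)ε(v)=1·0, αω(v)=0·1, βω(u)=-2·0; sum ≡ 0  ⇒  +1.
(a,b)_∞: sgn(34255)=+, sgn(89604229)=+, so +1.
(a,b)_13: α=1, u≡12; β=1, v≡11 (mod 13); (12|13)=+1, (11|13)=-1; sign (−1)^0·+1^1·-1^1 = -1.
(a,b)_5: α=1, u≡1; β=4, v≡1 (mod 5); (1|5)=+1, (1|5)=+1; sign (−1)^0·+1^4·+1^1 = +1.
(a,b)_7: α=-2, u≡1; β=-2, v≡1 (mod 7); (1|7)=+1, (1|7)=+1; sign (−1)^0·+1^-2·+1^-2 = +1.
(a,b)_31: α=1, u≡10; β=1, v≡8 (mod 31); (10|31)=+1, (8|31)=+1; sign (−1)^1·+1^1·+1^1 = -1.
Ram(34255, 89604229) = {13, 31}; no ℚ_13-point on the conic.

[13, 31]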